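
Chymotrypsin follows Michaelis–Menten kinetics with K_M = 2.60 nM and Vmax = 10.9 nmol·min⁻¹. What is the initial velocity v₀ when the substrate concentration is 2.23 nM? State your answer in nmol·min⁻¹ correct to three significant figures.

[S]/(Km+[S]) = 2.23/4.830 = 0.4617, the fractional saturation.
v = 0.4617 × Vmax = 0.4617 × 10.9 = 5.03 nmol·min⁻¹.

5.03 nmol·min⁻¹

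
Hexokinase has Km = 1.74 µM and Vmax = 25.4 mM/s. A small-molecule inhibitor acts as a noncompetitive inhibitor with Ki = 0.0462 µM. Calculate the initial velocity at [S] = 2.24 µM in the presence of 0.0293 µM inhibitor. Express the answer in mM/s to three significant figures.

α = 1 + [I]/Ki = 1 + 0.0293/0.0462 = 1.634.
For a noncompetitive inhibitor, Vmax is reduced to Vmax/α while Km is unchanged: Km,app = 1.74 µM, Vmax,app = 15.5 mM/s.
v = Vmax,app·[S]/(Km,app + [S]) = 15.5 × 2.24/(1.74 + 2.24) = 8.75 mM/s.

8.75 mM/s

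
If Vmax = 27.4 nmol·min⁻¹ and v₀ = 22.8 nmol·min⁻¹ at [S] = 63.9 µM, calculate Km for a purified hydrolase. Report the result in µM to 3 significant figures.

v/Vmax = 22.8/27.4 = 0.8321 = [S]/(Km+[S]).
So Km + [S] = [S]/0.8321 = 76.79 µM, giving Km = 76.79 − 63.9 = 12.9 µM.

12.9 µM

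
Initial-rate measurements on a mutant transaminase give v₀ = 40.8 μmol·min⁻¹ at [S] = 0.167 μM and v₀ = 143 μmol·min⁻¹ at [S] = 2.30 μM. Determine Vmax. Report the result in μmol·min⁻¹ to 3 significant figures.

In reciprocal form, 1/v = (Km/Vmax)·(1/[S]) + 1/Vmax. The two points give (1/[S], 1/v) = (5.988, 0.02451) and (0.4348, 0.006993).
Slope = (0.02451 − 0.006993)/(5.988 − 0.4348) = 0.003154; intercept = 0.02451 − 0.003154×5.988 = 0.005622.
Vmax = 1/intercept = 178 μmol·min⁻¹; Km = slope × Vmax = 0.003154 × 178 = 0.561 μM.

178 μmol·min⁻¹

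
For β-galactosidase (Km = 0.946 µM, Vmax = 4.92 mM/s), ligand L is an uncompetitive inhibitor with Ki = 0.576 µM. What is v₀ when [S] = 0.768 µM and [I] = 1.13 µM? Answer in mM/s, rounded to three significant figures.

α = 1 + [I]/Ki = 1 + 1.13/0.576 = 2.962.
For an uncompetitive inhibitor, both parameters are divided by α, giving Vmax/α and Km/α: Km,app = 0.319 µM, Vmax,app = 1.66 mM/s.
v = Vmax,app·[S]/(Km,app + [S]) = 1.66 × 0.768/(0.319 + 0.768) = 1.17 mM/s.

1.17 mM/s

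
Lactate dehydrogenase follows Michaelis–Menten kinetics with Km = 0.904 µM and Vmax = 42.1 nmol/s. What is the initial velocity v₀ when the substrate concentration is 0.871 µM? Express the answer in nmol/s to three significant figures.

v = Vmax·[S]/(Km + [S]) = 42.1 × 0.871 / (0.904 + 0.871)
  = 36.67 / 1.775 = 20.7 nmol/s.

20.7 nmol/s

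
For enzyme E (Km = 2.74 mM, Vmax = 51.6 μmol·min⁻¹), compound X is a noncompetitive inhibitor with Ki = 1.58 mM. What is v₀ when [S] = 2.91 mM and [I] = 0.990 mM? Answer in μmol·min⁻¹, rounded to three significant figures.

α = 1 + [I]/Ki = 1 + 0.990/1.58 = 1.627.
For a noncompetitive inhibitor, Vmax is reduced to Vmax/α while Km is unchanged: Km,app = 2.74 mM, Vmax,app = 31.7 μmol·min⁻¹.
v = Vmax,app·[S]/(Km,app + [S]) = 31.7 × 2.91/(2.74 + 2.91) = 16.3 μmol·min⁻¹.

16.3 μmol·min⁻¹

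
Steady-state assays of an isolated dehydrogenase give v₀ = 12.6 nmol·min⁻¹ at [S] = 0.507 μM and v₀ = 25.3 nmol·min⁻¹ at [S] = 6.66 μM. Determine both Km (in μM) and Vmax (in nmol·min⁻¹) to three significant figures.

From v = Vmax[S]/(Km+[S]), each point gives Vmax = v(Km+[S])/[S].
Equating: 12.6(Km+0.507)/0.507 = 25.3(Km+6.66)/6.66.
24.85·Km + 12.6 = 3.799·Km + 25.3, so (24.85 − 3.799)·Km = 25.3 − 12.6.
Km = 12.70/21.05 = 0.603 μM; then Vmax = 12.6(0.603+0.507)/0.507 = 27.6 nmol·min⁻¹.

Km = 0.603 μM; Vmax = 27.6 nmol·min⁻¹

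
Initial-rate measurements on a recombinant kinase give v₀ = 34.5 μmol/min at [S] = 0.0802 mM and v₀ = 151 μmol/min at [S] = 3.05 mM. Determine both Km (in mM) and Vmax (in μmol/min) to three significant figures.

In reciprocal form, 1/v = (Km/Vmax)·(1/[S]) + 1/Vmax. The two points give (1/[S], 1/v) = (12.47, 0.02899) and (0.3279, 0.006623).
Slope = (0.02899 − 0.006623)/(12.47 − 0.3279) = 0.001842; intercept = 0.02899 − 0.001842×12.47 = 0.006019.
Vmax = 1/intercept = 166 μmol/min; Km = slope × Vmax = 0.001842 × 166 = 0.306 mM.

Km = 0.306 mM; Vmax = 166 μmol/min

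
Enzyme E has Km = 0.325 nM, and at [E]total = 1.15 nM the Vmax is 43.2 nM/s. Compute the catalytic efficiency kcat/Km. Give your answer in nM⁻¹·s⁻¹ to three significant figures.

kcat = Vmax/[E]total = 43.2/1.15 = 37.6 s⁻¹.
kcat/Km = 37.6/0.325 = 116 nM⁻¹·s⁻¹.

116 nM⁻¹·s⁻¹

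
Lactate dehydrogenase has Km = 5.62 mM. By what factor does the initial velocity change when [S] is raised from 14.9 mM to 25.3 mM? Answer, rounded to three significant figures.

1.13

Since Vmax cancels, v₂/v₁ = [S]₂(Km+[S]₁) / [S]₁(Km+[S]₂).
= 25.3×(5.62+14.9) / (14.9×(5.62+25.3)) = 519.2/460.7 = 1.13.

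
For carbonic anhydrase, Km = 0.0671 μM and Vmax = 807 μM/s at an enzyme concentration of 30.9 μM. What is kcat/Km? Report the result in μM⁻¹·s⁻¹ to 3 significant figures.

kcat = Vmax/[E]total = 807/30.9 = 26.1 s⁻¹.
kcat/Km = 26.1/0.0671 = 389 μM⁻¹·s⁻¹.

389 μM⁻¹·s⁻¹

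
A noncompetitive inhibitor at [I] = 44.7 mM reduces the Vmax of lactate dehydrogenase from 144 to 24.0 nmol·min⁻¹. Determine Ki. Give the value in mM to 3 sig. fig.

Noncompetitive: Vmax,app = Vmax/α with α = 1 + [I]/Ki.
α = Vmax/Vmax,app = 144/24.0 = 6.000.
Ki = [I]/(α − 1) = 44.7/5.000 = 8.94 mM.

8.94 mM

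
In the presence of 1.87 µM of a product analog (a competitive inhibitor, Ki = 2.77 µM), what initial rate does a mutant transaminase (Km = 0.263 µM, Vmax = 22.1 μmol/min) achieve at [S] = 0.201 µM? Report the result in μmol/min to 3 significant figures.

α = 1 + [I]/Ki = 1 + 1.87/2.77 = 1.675.
For a competitive inhibitor, Vmax is unchanged and the apparent Km becomes α·Km: Km,app = 0.441 µM, Vmax,app = 22.1 μmol/min.
v = Vmax,app·[S]/(Km,app + [S]) = 22.1 × 0.201/(0.441 + 0.201) = 6.92 μmol/min.

6.92 μmol/min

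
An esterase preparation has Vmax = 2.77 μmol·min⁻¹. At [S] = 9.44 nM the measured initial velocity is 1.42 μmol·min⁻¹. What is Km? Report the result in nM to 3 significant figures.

8.97 nM

From v = Vmax[S]/(Km+[S]), Km = [S](Vmax − v)/v.
Km = 9.44 × (2.77 − 1.42) / 1.42 = 12.74/1.42 = 8.97 nM.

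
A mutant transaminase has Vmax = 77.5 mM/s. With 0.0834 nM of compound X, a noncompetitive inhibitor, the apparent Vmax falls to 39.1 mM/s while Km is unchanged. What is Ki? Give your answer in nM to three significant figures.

0.0849 nM

Noncompetitive: Vmax,app = Vmax/α with α = 1 + [I]/Ki.
α = Vmax/Vmax,app = 77.5/39.1 = 1.982.
Since α = 1 + [I]/Ki, [I]/Ki = 1.982 − 1 = 0.9821 and Ki = 0.0834/0.9821 = 0.0849 nM.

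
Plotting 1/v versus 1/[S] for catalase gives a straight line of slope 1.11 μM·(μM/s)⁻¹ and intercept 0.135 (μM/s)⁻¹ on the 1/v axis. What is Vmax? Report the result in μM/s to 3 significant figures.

7.41 μM/s

The y-intercept of a Lineweaver–Burk plot equals 1/Vmax, so Vmax = 1/0.135 = 7.41 μM/s.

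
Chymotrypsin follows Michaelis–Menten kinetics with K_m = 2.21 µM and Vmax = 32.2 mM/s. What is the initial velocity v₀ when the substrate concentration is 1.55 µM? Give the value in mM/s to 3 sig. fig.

13.3 mM/s

v = Vmax·[S]/(Km + [S]) = 32.2 × 1.55 / (2.21 + 1.55)
  = 49.91 / 3.760 = 13.3 mM/s.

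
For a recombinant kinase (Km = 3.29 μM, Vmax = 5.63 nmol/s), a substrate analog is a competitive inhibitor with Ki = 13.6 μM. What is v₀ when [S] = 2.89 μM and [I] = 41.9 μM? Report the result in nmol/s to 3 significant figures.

0.997 nmol/s

With α = 1 + [I]/Ki = 1 + 41.9/13.6 = 4.081, the competitive rate law is v = Vmax[S] / (αKm + [S]).
v = 5.63×2.89 / (4.081×3.29 + 2.89) = 16.27/16.32 = 0.997 nmol/s.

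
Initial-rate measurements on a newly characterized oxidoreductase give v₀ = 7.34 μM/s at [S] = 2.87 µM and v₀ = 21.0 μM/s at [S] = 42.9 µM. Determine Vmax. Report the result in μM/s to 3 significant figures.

24.2 μM/s

In reciprocal form, 1/v = (Km/Vmax)·(1/[S]) + 1/Vmax. The two points give (1/[S], 1/v) = (0.3484, 0.1362) and (0.02331, 0.04762).
Slope = (0.1362 − 0.04762)/(0.3484 − 0.02331) = 0.2726; intercept = 0.1362 − 0.2726×0.3484 = 0.04127.
Vmax = 1/intercept = 24.2 μM/s; Km = slope × Vmax = 0.2726 × 24.2 = 6.61 µM.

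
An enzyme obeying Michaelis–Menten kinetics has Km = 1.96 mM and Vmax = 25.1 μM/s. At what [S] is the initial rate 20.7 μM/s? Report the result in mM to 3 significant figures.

The required fractional saturation is v/Vmax = 20.7/25.1 = 0.8247.
Then [S]/(Km+[S]) = 0.8247 ⇒ [S] = 1.96 × 0.8247/(1 − 0.8247) = 9.22 mM.

9.22 mM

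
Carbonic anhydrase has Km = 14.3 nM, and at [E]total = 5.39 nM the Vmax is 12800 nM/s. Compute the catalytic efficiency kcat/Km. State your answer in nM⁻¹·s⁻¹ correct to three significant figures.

166 nM⁻¹·s⁻¹

kcat = Vmax/[E]total = 12800/5.39 = 2370 s⁻¹.
kcat/Km = 2370/14.3 = 166 nM⁻¹·s⁻¹.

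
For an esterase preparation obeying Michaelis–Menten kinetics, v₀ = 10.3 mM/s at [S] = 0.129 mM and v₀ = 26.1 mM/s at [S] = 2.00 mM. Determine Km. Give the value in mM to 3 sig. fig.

In reciprocal form, 1/v = (Km/Vmax)·(1/[S]) + 1/Vmax. The two points give (1/[S], 1/v) = (7.752, 0.09709) and (0.5000, 0.03831).
Slope = (0.09709 − 0.03831)/(7.752 − 0.5000) = 0.008104; intercept = 0.09709 − 0.008104×7.752 = 0.03426.
Vmax = 1/intercept = 29.2 mM/s; Km = slope × Vmax = 0.008104 × 29.2 = 0.237 mM.

0.237 mM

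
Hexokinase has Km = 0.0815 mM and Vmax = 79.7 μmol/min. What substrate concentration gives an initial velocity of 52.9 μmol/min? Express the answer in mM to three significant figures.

The required fractional saturation is v/Vmax = 52.9/79.7 = 0.6637.
Then [S]/(Km+[S]) = 0.6637 ⇒ [S] = 0.0815 × 0.6637/(1 − 0.6637) = 0.161 mM.

0.161 mM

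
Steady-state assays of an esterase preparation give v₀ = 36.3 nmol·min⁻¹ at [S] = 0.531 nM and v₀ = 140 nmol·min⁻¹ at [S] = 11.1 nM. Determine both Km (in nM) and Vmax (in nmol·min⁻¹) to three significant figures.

In reciprocal form, 1/v = (Km/Vmax)·(1/[S]) + 1/Vmax. The two points give (1/[S], 1/v) = (1.883, 0.02755) and (0.09009, 0.007143).
Slope = (0.02755 − 0.007143)/(1.883 − 0.09009) = 0.01138; intercept = 0.02755 − 0.01138×1.883 = 0.006118.
Vmax = 1/intercept = 163 nmol·min⁻¹; Km = slope × Vmax = 0.01138 × 163 = 1.86 nM.

Km = 1.86 nM; Vmax = 163 nmol·min⁻¹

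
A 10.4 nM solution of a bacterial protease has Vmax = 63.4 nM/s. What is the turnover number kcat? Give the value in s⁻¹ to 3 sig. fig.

kcat = Vmax/[E]total = 63.4 nM/s / 10.4 nM = 6.10 s⁻¹.

6.10 s⁻¹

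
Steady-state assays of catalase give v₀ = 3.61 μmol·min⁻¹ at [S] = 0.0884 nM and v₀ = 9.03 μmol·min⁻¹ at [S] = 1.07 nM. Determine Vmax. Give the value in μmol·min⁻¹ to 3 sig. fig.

10.4 μmol·min⁻¹

From v = Vmax[S]/(Km+[S]), each point gives Vmax = v(Km+[S])/[S].
Equating: 3.61(Km+0.0884)/0.0884 = 9.03(Km+1.07)/1.07.
40.84·Km + 3.61 = 8.439·Km + 9.03, so (40.84 − 8.439)·Km = 9.03 − 3.61.
Km = 5.420/32.40 = 0.167 nM; then Vmax = 3.61(0.167+0.0884)/0.0884 = 10.4 μmol·min⁻¹.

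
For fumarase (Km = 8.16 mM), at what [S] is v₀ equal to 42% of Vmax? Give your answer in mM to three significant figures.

v/Vmax = [S]/(Km+[S]) = 0.42, so [S] = Km·0.42/(1 − 0.42) = 8.16 × 0.7241.
[S] = 5.91 mM.

5.91 mM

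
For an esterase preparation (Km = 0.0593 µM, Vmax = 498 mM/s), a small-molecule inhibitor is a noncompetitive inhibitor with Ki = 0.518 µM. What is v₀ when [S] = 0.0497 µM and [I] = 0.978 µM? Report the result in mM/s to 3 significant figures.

78.6 mM/s

With α = 1 + [I]/Ki = 1 + 0.978/0.518 = 2.888, the noncompetitive rate law is v = (Vmax/α)·[S] / (Km + [S]).
v = (498/2.888)×0.0497 / (0.0593 + 0.0497) = 8.570/0.1090 = 78.6 mM/s.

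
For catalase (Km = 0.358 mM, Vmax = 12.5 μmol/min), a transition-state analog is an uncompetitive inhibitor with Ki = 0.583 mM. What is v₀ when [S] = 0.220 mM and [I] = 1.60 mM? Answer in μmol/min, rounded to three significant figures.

α = 1 + [I]/Ki = 1 + 1.60/0.583 = 3.744.
For an uncompetitive inhibitor, both parameters are divided by α, giving Vmax/α and Km/α: Km,app = 0.0956 mM, Vmax,app = 3.34 μmol/min.
v = Vmax,app·[S]/(Km,app + [S]) = 3.34 × 0.220/(0.0956 + 0.220) = 2.33 μmol/min.

2.33 μmol/min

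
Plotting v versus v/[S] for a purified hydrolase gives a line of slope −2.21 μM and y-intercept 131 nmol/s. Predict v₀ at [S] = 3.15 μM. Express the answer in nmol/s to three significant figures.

77.0 nmol/s

In the Eadie–Hofstee form v = Vmax − Km·(v/[S]), the slope is −Km and the intercept is Vmax, so Km = 2.21 μM and Vmax = 131 nmol/s.
v = 131 × 3.15/(2.21 + 3.15) = 77.0 nmol/s.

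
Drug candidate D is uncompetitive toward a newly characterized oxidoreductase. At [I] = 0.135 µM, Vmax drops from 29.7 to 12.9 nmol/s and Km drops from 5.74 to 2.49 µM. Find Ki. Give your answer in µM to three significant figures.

0.104 µM

Uncompetitive: Vmax,app = Vmax/α (and Km,app = Km/α) with α = 1 + [I]/Ki.
α = Vmax/Vmax,app = 29.7/12.9 = 2.302.
Ki = [I]/(α − 1) = 0.135/1.302 = 0.104 µM.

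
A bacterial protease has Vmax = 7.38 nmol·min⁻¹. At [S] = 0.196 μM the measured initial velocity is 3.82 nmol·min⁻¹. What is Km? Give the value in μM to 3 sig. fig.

0.183 μM

v/Vmax = 3.82/7.38 = 0.5176 = [S]/(Km+[S]).
So Km + [S] = [S]/0.5176 = 0.3787 μM, giving Km = 0.3787 − 0.196 = 0.183 μM.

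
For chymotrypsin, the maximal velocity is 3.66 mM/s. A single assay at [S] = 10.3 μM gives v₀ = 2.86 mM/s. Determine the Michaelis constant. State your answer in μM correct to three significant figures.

2.88 μM

v/Vmax = 2.86/3.66 = 0.7814 = [S]/(Km+[S]).
So Km + [S] = [S]/0.7814 = 13.18 μM, giving Km = 13.18 − 10.3 = 2.88 μM.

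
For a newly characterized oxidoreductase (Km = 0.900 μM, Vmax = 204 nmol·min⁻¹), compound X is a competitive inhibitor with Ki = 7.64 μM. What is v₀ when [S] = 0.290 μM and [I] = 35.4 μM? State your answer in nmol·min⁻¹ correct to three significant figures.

α = 1 + [I]/Ki = 1 + 35.4/7.64 = 5.634.
For a competitive inhibitor, Vmax is unchanged and the apparent Km becomes α·Km: Km,app = 5.07 μM, Vmax,app = 204 nmol·min⁻¹.
v = Vmax,app·[S]/(Km,app + [S]) = 204 × 0.290/(5.07 + 0.290) = 11.0 nmol·min⁻¹.

11.0 nmol·min⁻¹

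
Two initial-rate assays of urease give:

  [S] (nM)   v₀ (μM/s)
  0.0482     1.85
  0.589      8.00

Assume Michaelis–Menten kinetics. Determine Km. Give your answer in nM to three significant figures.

From v = Vmax[S]/(Km+[S]), each point gives Vmax = v(Km+[S])/[S].
Equating: 1.85(Km+0.0482)/0.0482 = 8.00(Km+0.589)/0.589.
38.38·Km + 1.85 = 13.58·Km + 8.00, so (38.38 − 13.58)·Km = 8.00 − 1.85.
Km = 6.150/24.80 = 0.248 nM; then Vmax = 1.85(0.248+0.0482)/0.0482 = 11.4 μM/s.

0.248 nM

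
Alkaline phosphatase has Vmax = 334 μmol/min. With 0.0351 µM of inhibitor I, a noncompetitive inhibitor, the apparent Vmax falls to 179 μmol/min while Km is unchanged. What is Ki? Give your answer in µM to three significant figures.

0.0405 µM

Noncompetitive: Vmax,app = Vmax/α with α = 1 + [I]/Ki.
α = Vmax/Vmax,app = 334/179 = 1.866.
Ki = [I]/(α − 1) = 0.0351/0.8659 = 0.0405 µM.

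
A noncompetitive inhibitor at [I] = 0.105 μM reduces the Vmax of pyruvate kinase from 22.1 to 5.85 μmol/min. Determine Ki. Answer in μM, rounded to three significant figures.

Noncompetitive: Vmax,app = Vmax/α with α = 1 + [I]/Ki.
α = Vmax/Vmax,app = 22.1/5.85 = 3.778.
Since α = 1 + [I]/Ki, [I]/Ki = 3.778 − 1 = 2.778 and Ki = 0.105/2.778 = 0.0378 μM.

0.0378 μM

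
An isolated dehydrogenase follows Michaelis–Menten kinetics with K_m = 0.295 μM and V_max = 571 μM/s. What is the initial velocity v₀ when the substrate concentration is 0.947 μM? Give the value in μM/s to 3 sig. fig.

[S]/(Km+[S]) = 0.947/1.242 = 0.7625, the fractional saturation.
v = 0.7625 × Vmax = 0.7625 × 571 = 435 μM/s.

435 μM/s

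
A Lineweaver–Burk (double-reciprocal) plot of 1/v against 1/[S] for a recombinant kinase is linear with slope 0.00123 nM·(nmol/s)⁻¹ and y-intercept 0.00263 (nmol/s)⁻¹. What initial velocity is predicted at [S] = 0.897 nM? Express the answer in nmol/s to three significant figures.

The y-intercept is 1/Vmax, so Vmax = 1/0.00263 = 380 nmol/s.
The slope is Km/Vmax, so Km = 0.00123 × 380 = 0.468 nM.
Then v = 380 × 0.897/(0.468 + 0.897) = 250 nmol/s.

250 nmol/s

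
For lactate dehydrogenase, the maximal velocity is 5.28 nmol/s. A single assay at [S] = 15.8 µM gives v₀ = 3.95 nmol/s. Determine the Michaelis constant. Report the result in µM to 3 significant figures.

From v = Vmax[S]/(Km+[S]), Km = [S](Vmax − v)/v.
Km = 15.8 × (5.28 − 3.95) / 3.95 = 21.01/3.95 = 5.32 µM.

5.32 µM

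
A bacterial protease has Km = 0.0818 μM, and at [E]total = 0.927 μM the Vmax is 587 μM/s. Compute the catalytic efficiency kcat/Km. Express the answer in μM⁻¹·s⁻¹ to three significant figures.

7740 μM⁻¹·s⁻¹

kcat = Vmax/[E]total = 587/0.927 = 633 s⁻¹.
kcat/Km = 633/0.0818 = 7740 μM⁻¹·s⁻¹.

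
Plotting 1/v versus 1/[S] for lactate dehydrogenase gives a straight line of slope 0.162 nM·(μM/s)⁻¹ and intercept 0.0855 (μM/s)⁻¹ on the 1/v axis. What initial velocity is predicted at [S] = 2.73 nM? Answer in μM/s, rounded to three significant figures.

6.90 μM/s

The y-intercept is 1/Vmax, so Vmax = 1/0.0855 = 11.7 μM/s.
The slope is Km/Vmax, so Km = 0.162 × 11.7 = 1.89 nM.
Then v = 11.7 × 2.73/(1.89 + 2.73) = 6.90 μM/s.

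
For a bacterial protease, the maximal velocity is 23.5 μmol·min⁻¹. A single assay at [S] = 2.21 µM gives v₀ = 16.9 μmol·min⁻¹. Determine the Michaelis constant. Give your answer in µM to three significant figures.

v/Vmax = 16.9/23.5 = 0.7191 = [S]/(Km+[S]).
So Km + [S] = [S]/0.7191 = 3.073 µM, giving Km = 3.073 − 2.21 = 0.863 µM.

0.863 µM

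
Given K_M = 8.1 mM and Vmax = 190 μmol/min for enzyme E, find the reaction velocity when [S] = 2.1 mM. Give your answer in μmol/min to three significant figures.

39.1 μmol/min

[S]/(Km+[S]) = 2.1/10.20 = 0.2059, the fractional saturation.
v = 0.2059 × Vmax = 0.2059 × 190 = 39.1 μmol/min.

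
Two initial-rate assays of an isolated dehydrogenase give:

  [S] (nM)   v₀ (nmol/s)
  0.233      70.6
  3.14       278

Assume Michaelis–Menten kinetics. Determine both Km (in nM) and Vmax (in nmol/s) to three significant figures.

In reciprocal form, 1/v = (Km/Vmax)·(1/[S]) + 1/Vmax. The two points give (1/[S], 1/v) = (4.292, 0.01416) and (0.3185, 0.003597).
Slope = (0.01416 − 0.003597)/(4.292 − 0.3185) = 0.002659; intercept = 0.01416 − 0.002659×4.292 = 0.002750.
Vmax = 1/intercept = 364 nmol/s; Km = slope × Vmax = 0.002659 × 364 = 0.967 nM.

Km = 0.967 nM; Vmax = 364 nmol/s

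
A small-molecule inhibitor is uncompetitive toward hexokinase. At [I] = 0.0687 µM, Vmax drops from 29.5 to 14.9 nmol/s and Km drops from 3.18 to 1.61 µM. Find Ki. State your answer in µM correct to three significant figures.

Uncompetitive: Vmax,app = Vmax/α (and Km,app = Km/α) with α = 1 + [I]/Ki.
α = Vmax/Vmax,app = 29.5/14.9 = 1.980.
Since α = 1 + [I]/Ki, [I]/Ki = 1.980 − 1 = 0.9799 and Ki = 0.0687/0.9799 = 0.0701 µM.

0.0701 µM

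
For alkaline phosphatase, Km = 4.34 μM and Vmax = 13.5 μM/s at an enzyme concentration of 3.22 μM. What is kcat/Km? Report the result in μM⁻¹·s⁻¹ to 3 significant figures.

kcat = Vmax/[E]total = 13.5/3.22 = 4.19 s⁻¹.
kcat/Km = 4.19/4.34 = 0.966 μM⁻¹·s⁻¹.

0.966 μM⁻¹·s⁻¹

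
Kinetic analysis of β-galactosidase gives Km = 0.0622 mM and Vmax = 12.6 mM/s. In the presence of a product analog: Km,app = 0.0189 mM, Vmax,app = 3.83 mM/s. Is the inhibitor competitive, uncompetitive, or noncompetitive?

Both Km and Vmax decrease by the same factor (~3.29-fold) — characteristic of uncompetitive inhibition.

uncompetitive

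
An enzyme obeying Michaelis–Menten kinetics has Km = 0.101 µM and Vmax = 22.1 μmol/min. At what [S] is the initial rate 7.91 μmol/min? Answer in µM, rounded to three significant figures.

0.0563 µM

Rearranging v = Vmax[S]/(Km+[S]) gives [S] = Km·v/(Vmax − v).
[S] = 0.101 × 7.91 / (22.1 − 7.91) = 0.7989/14.19 = 0.0563 µM.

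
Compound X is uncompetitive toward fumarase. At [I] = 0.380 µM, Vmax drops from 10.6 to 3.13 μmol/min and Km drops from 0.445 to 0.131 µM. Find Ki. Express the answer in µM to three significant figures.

0.159 µM

Uncompetitive: Vmax,app = Vmax/α (and Km,app = Km/α) with α = 1 + [I]/Ki.
α = Vmax/Vmax,app = 10.6/3.13 = 3.387.
Ki = [I]/(α − 1) = 0.380/2.387 = 0.159 µM.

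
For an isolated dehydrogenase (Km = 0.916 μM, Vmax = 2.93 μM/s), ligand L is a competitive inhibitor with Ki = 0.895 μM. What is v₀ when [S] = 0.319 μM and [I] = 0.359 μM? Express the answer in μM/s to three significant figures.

With α = 1 + [I]/Ki = 1 + 0.359/0.895 = 1.401, the competitive rate law is v = Vmax[S] / (αKm + [S]).
v = 2.93×0.319 / (1.401×0.916 + 0.319) = 0.9347/1.602 = 0.583 μM/s.

0.583 μM/s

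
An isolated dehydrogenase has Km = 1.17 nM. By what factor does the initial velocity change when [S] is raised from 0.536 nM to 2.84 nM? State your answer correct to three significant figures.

2.25

Since Vmax cancels, v₂/v₁ = [S]₂(Km+[S]₁) / [S]₁(Km+[S]₂).
= 2.84×(1.17+0.536) / (0.536×(1.17+2.84)) = 4.845/2.149 = 2.25.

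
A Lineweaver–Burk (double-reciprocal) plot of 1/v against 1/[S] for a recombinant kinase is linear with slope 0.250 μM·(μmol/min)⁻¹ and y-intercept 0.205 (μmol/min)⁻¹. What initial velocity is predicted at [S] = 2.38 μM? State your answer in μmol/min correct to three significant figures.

The y-intercept is 1/Vmax, so Vmax = 1/0.205 = 4.88 μmol/min.
The slope is Km/Vmax, so Km = 0.250 × 4.88 = 1.22 μM.
Then v = 4.88 × 2.38/(1.22 + 2.38) = 3.23 μmol/min.

3.23 μmol/min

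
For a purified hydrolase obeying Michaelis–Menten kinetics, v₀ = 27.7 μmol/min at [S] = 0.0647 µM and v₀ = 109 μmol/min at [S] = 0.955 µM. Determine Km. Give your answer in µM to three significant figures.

In reciprocal form, 1/v = (Km/Vmax)·(1/[S]) + 1/Vmax. The two points give (1/[S], 1/v) = (15.46, 0.03610) and (1.047, 0.009174).
Slope = (0.03610 − 0.009174)/(15.46 − 1.047) = 0.001869; intercept = 0.03610 − 0.001869×15.46 = 0.007217.
Vmax = 1/intercept = 139 μmol/min; Km = slope × Vmax = 0.001869 × 139 = 0.259 µM.

0.259 µM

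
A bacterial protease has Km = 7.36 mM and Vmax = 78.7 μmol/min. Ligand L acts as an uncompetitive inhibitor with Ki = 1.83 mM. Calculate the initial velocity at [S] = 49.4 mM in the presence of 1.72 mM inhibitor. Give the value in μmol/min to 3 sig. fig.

α = 1 + [I]/Ki = 1 + 1.72/1.83 = 1.940.
For an uncompetitive inhibitor, both parameters are divided by α, giving Vmax/α and Km/α: Km,app = 3.79 mM, Vmax,app = 40.6 μmol/min.
v = Vmax,app·[S]/(Km,app + [S]) = 40.6 × 49.4/(3.79 + 49.4) = 37.7 μmol/min.

37.7 μmol/min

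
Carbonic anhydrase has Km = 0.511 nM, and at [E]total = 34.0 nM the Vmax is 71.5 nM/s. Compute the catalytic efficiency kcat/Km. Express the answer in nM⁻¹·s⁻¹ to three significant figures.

kcat = Vmax/[E]total = 71.5/34.0 = 2.10 s⁻¹.
kcat/Km = 2.10/0.511 = 4.12 nM⁻¹·s⁻¹.

4.12 nM⁻¹·s⁻¹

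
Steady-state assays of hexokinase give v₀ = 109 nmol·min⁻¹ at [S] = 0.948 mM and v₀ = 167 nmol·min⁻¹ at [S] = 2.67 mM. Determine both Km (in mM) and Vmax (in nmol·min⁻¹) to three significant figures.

Km = 1.11 mM; Vmax = 236 nmol·min⁻¹

In reciprocal form, 1/v = (Km/Vmax)·(1/[S]) + 1/Vmax. The two points give (1/[S], 1/v) = (1.055, 0.009174) and (0.3745, 0.005988).
Slope = (0.009174 − 0.005988)/(1.055 − 0.3745) = 0.004684; intercept = 0.009174 − 0.004684×1.055 = 0.004234.
Vmax = 1/intercept = 236 nmol·min⁻¹; Km = slope × Vmax = 0.004684 × 236 = 1.11 mM.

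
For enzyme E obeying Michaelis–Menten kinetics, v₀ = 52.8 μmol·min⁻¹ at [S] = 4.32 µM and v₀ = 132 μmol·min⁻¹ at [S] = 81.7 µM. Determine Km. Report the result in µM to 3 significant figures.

From v = Vmax[S]/(Km+[S]), each point gives Vmax = v(Km+[S])/[S].
Equating: 52.8(Km+4.32)/4.32 = 132(Km+81.7)/81.7.
12.22·Km + 52.8 = 1.616·Km + 132, so (12.22 − 1.616)·Km = 132 − 52.8.
Km = 79.20/10.61 = 7.47 µM; then Vmax = 52.8(7.47+4.32)/4.32 = 144 μmol·min⁻¹.

7.47 µM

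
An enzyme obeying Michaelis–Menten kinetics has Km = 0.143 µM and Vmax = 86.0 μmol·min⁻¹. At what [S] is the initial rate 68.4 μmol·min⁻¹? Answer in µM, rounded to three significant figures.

0.556 µM

Rearranging v = Vmax[S]/(Km+[S]) gives [S] = Km·v/(Vmax − v).
[S] = 0.143 × 68.4 / (86.0 − 68.4) = 9.781/17.60 = 0.556 µM.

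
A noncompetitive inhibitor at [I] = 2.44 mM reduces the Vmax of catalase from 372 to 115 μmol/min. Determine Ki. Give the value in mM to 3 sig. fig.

1.09 mM

Noncompetitive: Vmax,app = Vmax/α with α = 1 + [I]/Ki.
α = Vmax/Vmax,app = 372/115 = 3.235.
Ki = [I]/(α − 1) = 2.44/2.235 = 1.09 mM.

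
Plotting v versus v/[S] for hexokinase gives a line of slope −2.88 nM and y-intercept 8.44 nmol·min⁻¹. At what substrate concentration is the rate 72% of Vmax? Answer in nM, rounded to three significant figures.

7.41 nM

The Eadie–Hofstee slope gives Km = 2.88 nM (slope = −Km).
v/Vmax = [S]/(Km+[S]) = 0.72 ⇒ [S] = Km·0.72/(1−0.72) = 2.88 × 2.571 = 7.41 nM.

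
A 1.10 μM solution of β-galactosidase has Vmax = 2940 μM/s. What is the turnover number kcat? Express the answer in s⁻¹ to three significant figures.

2670 s⁻¹

kcat = Vmax/[E]total = 2940 μM/s / 1.10 μM = 2670 s⁻¹.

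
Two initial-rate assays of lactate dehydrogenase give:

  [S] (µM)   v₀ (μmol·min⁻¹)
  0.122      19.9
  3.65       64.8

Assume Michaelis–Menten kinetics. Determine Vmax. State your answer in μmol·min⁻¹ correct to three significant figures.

In reciprocal form, 1/v = (Km/Vmax)·(1/[S]) + 1/Vmax. The two points give (1/[S], 1/v) = (8.197, 0.05025) and (0.2740, 0.01543).
Slope = (0.05025 − 0.01543)/(8.197 − 0.2740) = 0.004395; intercept = 0.05025 − 0.004395×8.197 = 0.01423.
Vmax = 1/intercept = 70.3 μmol·min⁻¹; Km = slope × Vmax = 0.004395 × 70.3 = 0.309 µM.

70.3 μmol·min⁻¹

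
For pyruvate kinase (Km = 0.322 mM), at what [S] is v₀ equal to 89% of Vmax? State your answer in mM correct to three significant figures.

v/Vmax = [S]/(Km+[S]) = 0.89, so [S] = Km·0.89/(1 − 0.89) = 0.322 × 8.091.
[S] = 2.61 mM.

2.61 mM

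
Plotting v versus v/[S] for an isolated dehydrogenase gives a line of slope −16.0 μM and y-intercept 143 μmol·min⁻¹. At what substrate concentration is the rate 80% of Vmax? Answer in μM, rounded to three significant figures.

64.0 μM

The Eadie–Hofstee slope gives Km = 16.0 μM (slope = −Km).
v/Vmax = [S]/(Km+[S]) = 0.8 ⇒ [S] = Km·0.8/(1−0.8) = 16.0 × 4.000 = 64.0 μM.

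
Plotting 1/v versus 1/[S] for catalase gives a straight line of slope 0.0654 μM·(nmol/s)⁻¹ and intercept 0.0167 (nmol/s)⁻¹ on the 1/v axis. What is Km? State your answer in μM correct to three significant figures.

y-intercept = 1/Vmax ⇒ Vmax = 59.9 nmol/s; slope = Km/Vmax ⇒ Km = slope × Vmax.
Km = 0.0654 × 59.9 = 3.92 μM.

3.92 μM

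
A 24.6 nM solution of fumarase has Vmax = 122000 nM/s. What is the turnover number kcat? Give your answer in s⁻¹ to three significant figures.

4960 s⁻¹

kcat = Vmax/[E]total = 122000 nM/s / 24.6 nM = 4960 s⁻¹.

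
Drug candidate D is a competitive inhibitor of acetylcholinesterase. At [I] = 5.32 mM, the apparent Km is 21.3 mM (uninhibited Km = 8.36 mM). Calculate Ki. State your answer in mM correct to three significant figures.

3.44 mM

Competitive: Km,app = α·Km with α = 1 + [I]/Ki.
α = Km,app/Km = 21.3/8.36 = 2.548.
Since α = 1 + [I]/Ki, [I]/Ki = 2.548 − 1 = 1.548 and Ki = 5.32/1.548 = 3.44 mM.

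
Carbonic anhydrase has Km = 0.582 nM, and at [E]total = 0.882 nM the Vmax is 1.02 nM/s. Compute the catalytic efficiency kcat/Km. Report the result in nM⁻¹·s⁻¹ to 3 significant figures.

1.99 nM⁻¹·s⁻¹

kcat = Vmax/[E]total = 1.02/0.882 = 1.16 s⁻¹.
kcat/Km = 1.16/0.582 = 1.99 nM⁻¹·s⁻¹.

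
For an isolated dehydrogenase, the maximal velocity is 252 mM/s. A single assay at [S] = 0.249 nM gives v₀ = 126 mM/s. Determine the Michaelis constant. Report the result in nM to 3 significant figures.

0.249 nM

v/Vmax = 126/252 = 0.5000 = [S]/(Km+[S]).
So Km + [S] = [S]/0.5000 = 0.4980 nM, giving Km = 0.4980 − 0.249 = 0.249 nM.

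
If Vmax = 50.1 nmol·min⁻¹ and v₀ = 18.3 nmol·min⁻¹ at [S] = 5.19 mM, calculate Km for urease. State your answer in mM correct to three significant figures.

9.02 mM

From v = Vmax[S]/(Km+[S]), Km = [S](Vmax − v)/v.
Km = 5.19 × (50.1 − 18.3) / 18.3 = 165.0/18.3 = 9.02 mM.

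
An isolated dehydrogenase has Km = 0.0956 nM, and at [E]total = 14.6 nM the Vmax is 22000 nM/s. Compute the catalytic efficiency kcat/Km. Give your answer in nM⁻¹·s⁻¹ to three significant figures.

15800 nM⁻¹·s⁻¹

kcat = Vmax/[E]total = 22000/14.6 = 1510 s⁻¹.
kcat/Km = 1510/0.0956 = 15800 nM⁻¹·s⁻¹.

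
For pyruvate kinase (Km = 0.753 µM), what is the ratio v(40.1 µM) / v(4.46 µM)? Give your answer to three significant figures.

Since Vmax cancels, v₂/v₁ = [S]₂(Km+[S]₁) / [S]₁(Km+[S]₂).
= 40.1×(0.753+4.46) / (4.46×(0.753+40.1)) = 209.0/182.2 = 1.15.

1.15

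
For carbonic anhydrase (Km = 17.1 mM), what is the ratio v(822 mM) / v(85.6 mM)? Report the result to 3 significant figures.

Since Vmax cancels, v₂/v₁ = [S]₂(Km+[S]₁) / [S]₁(Km+[S]₂).
= 822×(17.1+85.6) / (85.6×(17.1+822)) = 84420/71830 = 1.18.

1.18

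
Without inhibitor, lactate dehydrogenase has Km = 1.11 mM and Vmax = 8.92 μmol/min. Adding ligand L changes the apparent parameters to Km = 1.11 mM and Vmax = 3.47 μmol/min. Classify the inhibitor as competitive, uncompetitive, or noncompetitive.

Vmax decreases (8.92 → 3.47 μmol/min) while Km is unchanged — pure noncompetitive inhibition.

noncompetitive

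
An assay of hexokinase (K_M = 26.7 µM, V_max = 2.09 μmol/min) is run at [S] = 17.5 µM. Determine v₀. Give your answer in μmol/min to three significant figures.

0.827 μmol/min

v = Vmax·[S]/(Km + [S]) = 2.09 × 17.5 / (26.7 + 17.5)
  = 36.57 / 44.20 = 0.827 μmol/min.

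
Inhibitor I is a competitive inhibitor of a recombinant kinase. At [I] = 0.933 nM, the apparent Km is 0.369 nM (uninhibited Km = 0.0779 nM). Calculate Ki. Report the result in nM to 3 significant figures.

Competitive: Km,app = α·Km with α = 1 + [I]/Ki.
α = Km,app/Km = 0.369/0.0779 = 4.737.
Ki = [I]/(α − 1) = 0.933/3.737 = 0.250 nM.

0.250 nM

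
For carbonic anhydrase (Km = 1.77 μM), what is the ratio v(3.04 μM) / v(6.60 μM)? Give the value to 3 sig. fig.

0.802

The fractional saturations are [S]/(Km+[S]) = 6.60/8.370 = 0.7885 and 3.04/4.810 = 0.6320.
v₂/v₁ is just their ratio: 0.6320/0.7885 = 0.802.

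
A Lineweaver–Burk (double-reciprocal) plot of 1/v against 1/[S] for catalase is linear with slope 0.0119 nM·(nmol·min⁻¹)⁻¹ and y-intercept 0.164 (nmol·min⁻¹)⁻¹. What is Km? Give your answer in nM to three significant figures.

0.0726 nM

y-intercept = 1/Vmax ⇒ Vmax = 6.10 nmol·min⁻¹; slope = Km/Vmax ⇒ Km = slope × Vmax.
Km = 0.0119 × 6.10 = 0.0726 nM.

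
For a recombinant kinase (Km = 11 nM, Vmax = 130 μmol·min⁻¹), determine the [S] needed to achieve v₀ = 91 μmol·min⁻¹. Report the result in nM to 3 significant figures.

25.7 nM

The required fractional saturation is v/Vmax = 91/130 = 0.7000.
Then [S]/(Km+[S]) = 0.7000 ⇒ [S] = 11 × 0.7000/(1 − 0.7000) = 25.7 nM.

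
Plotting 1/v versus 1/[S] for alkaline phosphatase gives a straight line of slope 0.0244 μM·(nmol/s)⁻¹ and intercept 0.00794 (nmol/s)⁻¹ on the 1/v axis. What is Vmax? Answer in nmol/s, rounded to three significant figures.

126 nmol/s

The y-intercept of a Lineweaver–Burk plot equals 1/Vmax, so Vmax = 1/0.00794 = 126 nmol/s.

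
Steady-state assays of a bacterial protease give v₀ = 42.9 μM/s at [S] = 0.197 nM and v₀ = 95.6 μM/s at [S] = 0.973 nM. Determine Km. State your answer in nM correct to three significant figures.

0.441 nM

From v = Vmax[S]/(Km+[S]), each point gives Vmax = v(Km+[S])/[S].
Equating: 42.9(Km+0.197)/0.197 = 95.6(Km+0.973)/0.973.
217.8·Km + 42.9 = 98.25·Km + 95.6, so (217.8 − 98.25)·Km = 95.6 − 42.9.
Km = 52.70/119.5 = 0.441 nM; then Vmax = 42.9(0.441+0.197)/0.197 = 139 μM/s.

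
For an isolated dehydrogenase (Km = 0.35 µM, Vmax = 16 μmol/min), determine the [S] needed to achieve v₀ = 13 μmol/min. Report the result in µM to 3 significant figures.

1.52 µM

The required fractional saturation is v/Vmax = 13/16 = 0.8125.
Then [S]/(Km+[S]) = 0.8125 ⇒ [S] = 0.35 × 0.8125/(1 − 0.8125) = 1.52 µM.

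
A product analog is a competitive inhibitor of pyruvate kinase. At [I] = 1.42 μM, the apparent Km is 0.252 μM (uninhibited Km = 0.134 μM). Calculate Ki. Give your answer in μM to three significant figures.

Competitive: Km,app = α·Km with α = 1 + [I]/Ki.
α = Km,app/Km = 0.252/0.134 = 1.881.
Ki = [I]/(α − 1) = 1.42/0.8806 = 1.61 μM.

1.61 μM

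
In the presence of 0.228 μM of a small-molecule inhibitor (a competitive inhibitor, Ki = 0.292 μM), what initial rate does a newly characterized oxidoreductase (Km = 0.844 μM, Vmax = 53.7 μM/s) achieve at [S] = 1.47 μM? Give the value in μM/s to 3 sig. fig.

26.6 μM/s

With α = 1 + [I]/Ki = 1 + 0.228/0.292 = 1.781, the competitive rate law is v = Vmax[S] / (αKm + [S]).
v = 53.7×1.47 / (1.781×0.844 + 1.47) = 78.94/2.973 = 26.6 μM/s.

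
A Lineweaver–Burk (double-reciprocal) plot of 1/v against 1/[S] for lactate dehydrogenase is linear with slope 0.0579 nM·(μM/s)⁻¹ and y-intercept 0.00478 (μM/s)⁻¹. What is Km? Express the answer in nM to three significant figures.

y-intercept = 1/Vmax ⇒ Vmax = 209 μM/s; slope = Km/Vmax ⇒ Km = slope × Vmax.
Km = 0.0579 × 209 = 12.1 nM.

12.1 nM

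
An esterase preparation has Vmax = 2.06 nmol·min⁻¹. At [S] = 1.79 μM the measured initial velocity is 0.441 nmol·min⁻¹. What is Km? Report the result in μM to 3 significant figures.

6.57 μM

v/Vmax = 0.441/2.06 = 0.2141 = [S]/(Km+[S]).
So Km + [S] = [S]/0.2141 = 8.361 μM, giving Km = 8.361 − 1.79 = 6.57 μM.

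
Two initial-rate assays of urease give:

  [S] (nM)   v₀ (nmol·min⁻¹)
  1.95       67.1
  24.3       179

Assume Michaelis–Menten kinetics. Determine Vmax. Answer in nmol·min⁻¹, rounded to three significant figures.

209 nmol·min⁻¹

From v = Vmax[S]/(Km+[S]), each point gives Vmax = v(Km+[S])/[S].
Equating: 67.1(Km+1.95)/1.95 = 179(Km+24.3)/24.3.
34.41·Km + 67.1 = 7.366·Km + 179, so (34.41 − 7.366)·Km = 179 − 67.1.
Km = 111.9/27.04 = 4.14 nM; then Vmax = 67.1(4.14+1.95)/1.95 = 209 nmol·min⁻¹.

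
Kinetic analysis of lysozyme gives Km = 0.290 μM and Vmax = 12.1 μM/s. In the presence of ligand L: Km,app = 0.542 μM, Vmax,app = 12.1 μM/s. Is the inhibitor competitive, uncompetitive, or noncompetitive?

competitive

Km increases (0.290 → 0.542 μM) while Vmax is unchanged — the hallmark of competitive inhibition.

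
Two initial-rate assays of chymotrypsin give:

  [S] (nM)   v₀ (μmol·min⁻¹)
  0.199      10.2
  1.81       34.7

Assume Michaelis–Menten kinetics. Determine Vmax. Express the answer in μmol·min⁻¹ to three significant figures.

49.3 μmol·min⁻¹

In reciprocal form, 1/v = (Km/Vmax)·(1/[S]) + 1/Vmax. The two points give (1/[S], 1/v) = (5.025, 0.09804) and (0.5525, 0.02882).
Slope = (0.09804 − 0.02882)/(5.025 − 0.5525) = 0.01548; intercept = 0.09804 − 0.01548×5.025 = 0.02027.
Vmax = 1/intercept = 49.3 μmol·min⁻¹; Km = slope × Vmax = 0.01548 × 49.3 = 0.764 nM.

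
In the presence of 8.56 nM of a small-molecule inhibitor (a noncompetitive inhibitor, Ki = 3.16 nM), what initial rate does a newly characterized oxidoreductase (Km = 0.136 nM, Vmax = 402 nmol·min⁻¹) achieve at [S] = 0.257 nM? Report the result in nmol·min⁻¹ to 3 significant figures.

α = 1 + [I]/Ki = 1 + 8.56/3.16 = 3.709.
For a noncompetitive inhibitor, Vmax is reduced to Vmax/α while Km is unchanged: Km,app = 0.136 nM, Vmax,app = 108 nmol·min⁻¹.
v = Vmax,app·[S]/(Km,app + [S]) = 108 × 0.257/(0.136 + 0.257) = 70.9 nmol·min⁻¹.

70.9 nmol·min⁻¹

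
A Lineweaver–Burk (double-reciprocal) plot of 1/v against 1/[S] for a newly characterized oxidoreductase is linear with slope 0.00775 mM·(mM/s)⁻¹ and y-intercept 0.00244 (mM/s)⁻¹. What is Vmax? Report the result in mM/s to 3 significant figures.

The y-intercept of a Lineweaver–Burk plot equals 1/Vmax, so Vmax = 1/0.00244 = 410 mM/s.

410 mM/s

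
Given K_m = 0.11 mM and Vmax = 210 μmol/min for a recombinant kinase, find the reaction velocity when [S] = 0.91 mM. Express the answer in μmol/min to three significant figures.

v = Vmax·[S]/(Km + [S]) = 210 × 0.91 / (0.11 + 0.91)
  = 191.1 / 1.020 = 187 μmol/min.

187 μmol/min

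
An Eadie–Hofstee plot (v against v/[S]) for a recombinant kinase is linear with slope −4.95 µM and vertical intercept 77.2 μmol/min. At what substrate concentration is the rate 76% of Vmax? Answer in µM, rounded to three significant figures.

The Eadie–Hofstee slope gives Km = 4.95 µM (slope = −Km).
v/Vmax = [S]/(Km+[S]) = 0.76 ⇒ [S] = Km·0.76/(1−0.76) = 4.95 × 3.167 = 15.7 µM.

15.7 µM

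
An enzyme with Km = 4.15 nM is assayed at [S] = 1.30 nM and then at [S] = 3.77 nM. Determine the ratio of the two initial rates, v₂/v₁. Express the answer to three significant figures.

2.00

Since Vmax cancels, v₂/v₁ = [S]₂(Km+[S]₁) / [S]₁(Km+[S]₂).
= 3.77×(4.15+1.30) / (1.30×(4.15+3.77)) = 20.55/10.30 = 2.00.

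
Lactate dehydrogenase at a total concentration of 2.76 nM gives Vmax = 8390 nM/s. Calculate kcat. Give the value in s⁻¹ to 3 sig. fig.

3040 s⁻¹

kcat = Vmax/[E]total = 8390 nM/s / 2.76 nM = 3040 s⁻¹.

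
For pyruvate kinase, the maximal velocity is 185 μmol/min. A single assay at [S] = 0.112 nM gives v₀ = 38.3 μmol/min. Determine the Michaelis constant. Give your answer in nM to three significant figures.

From v = Vmax[S]/(Km+[S]), Km = [S](Vmax − v)/v.
Km = 0.112 × (185 − 38.3) / 38.3 = 16.43/38.3 = 0.429 nM.

0.429 nM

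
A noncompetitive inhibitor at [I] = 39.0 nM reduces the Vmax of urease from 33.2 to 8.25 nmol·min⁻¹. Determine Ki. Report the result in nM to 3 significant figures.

Noncompetitive: Vmax,app = Vmax/α with α = 1 + [I]/Ki.
α = Vmax/Vmax,app = 33.2/8.25 = 4.024.
Ki = [I]/(α − 1) = 39.0/3.024 = 12.9 nM.

12.9 nM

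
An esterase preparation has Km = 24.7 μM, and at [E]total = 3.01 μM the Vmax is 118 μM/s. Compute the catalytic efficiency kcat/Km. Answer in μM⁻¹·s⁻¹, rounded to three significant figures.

kcat = Vmax/[E]total = 118/3.01 = 39.2 s⁻¹.
kcat/Km = 39.2/24.7 = 1.59 μM⁻¹·s⁻¹.

1.59 μM⁻¹·s⁻¹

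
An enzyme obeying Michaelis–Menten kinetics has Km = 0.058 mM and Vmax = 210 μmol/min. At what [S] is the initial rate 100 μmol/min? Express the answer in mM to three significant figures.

0.0527 mM

Rearranging v = Vmax[S]/(Km+[S]) gives [S] = Km·v/(Vmax − v).
[S] = 0.058 × 100 / (210 − 100) = 5.800/110.0 = 0.0527 mM.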